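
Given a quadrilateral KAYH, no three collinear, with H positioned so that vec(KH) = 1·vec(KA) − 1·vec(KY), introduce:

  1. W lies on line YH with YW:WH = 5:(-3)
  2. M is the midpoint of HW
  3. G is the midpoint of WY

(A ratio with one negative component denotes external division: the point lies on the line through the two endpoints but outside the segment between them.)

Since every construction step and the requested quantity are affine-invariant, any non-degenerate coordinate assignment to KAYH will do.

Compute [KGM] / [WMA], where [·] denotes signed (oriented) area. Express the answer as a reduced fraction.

Choose coordinates K = (0, 0), A = (1, 0), Y = (0, 1), H = (1, -1).
1. W lies on line YH with YW:WH = 5:(-3) ⇒ W = (5/2, -4)
2. M is the midpoint of HW ⇒ M = (7/4, -5/2)
3. G is the midpoint of WY ⇒ G = (5/4, -3/2)
2·[KGM] = -1/2, 2·[WMA] = -3/4
[KGM]:[WMA] = -1/2:-3/4 = 2/3

[KGM]:[WMA] = 2/3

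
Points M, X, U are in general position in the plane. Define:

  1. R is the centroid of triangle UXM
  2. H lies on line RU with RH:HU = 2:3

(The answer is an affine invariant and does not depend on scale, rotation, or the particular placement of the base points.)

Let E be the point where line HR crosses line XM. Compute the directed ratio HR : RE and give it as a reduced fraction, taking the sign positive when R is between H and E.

HR:RE = 4/5

Choose coordinates M = (0, 0), X = (1, 0), U = (0, 1).
1. R is the centroid of triangle UXM ⇒ R = (1/3, 1/3)
2. H lies on line RU with RH:HU = 2:3 ⇒ H = (1/5, 3/5)
line HR meets XM at E = (1/2, 0)
R = H + t·(E−H) with t = 4/9, so HR:RE = 4/9:5/9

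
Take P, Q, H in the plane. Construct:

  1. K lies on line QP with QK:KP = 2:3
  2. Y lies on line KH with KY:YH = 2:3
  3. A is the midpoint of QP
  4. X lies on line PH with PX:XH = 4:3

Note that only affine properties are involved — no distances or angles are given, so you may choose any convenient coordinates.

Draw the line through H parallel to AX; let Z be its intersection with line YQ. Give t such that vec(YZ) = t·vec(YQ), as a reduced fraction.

Set P = (0, 0), Q = (1, 0), H = (0, 1); any affine frame gives the same invariant.
1. K lies on line QP with QK:KP = 2:3 ⇒ K = (3/5, 0)
2. Y lies on line KH with KY:YH = 2:3 ⇒ Y = (9/25, 2/5)
3. A is the midpoint of QP ⇒ A = (1/2, 0)
4. X lies on line PH with PX:XH = 4:3 ⇒ X = (0, 4/7)
through H parallel to AX: direction (-1/2, 4/7); meets YQ at Z = (21/29, 5/29)
Z = Y + t·(Q−Y) with t = 33/58

t = 33/58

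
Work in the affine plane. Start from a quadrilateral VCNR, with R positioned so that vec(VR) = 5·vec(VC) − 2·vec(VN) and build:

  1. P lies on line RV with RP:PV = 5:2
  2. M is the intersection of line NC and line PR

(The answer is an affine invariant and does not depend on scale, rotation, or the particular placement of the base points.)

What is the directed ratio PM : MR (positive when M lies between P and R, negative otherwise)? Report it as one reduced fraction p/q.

Assign V = (0, 0), C = (1, 0), N = (0, 1), R = (5, -2) — the answer is frame-independent, so this choice is without loss of generality.
1. P lies on line RV with RP:PV = 5:2 ⇒ P = (10/7, -4/7)
2. M is the intersection of line NC and line PR ⇒ M = (5/3, -2/3)
M = P + t·(R−P) with t = 1/15, so PM:MR = t:(1−t) = 1/15:14/15

PM:MR = 1/14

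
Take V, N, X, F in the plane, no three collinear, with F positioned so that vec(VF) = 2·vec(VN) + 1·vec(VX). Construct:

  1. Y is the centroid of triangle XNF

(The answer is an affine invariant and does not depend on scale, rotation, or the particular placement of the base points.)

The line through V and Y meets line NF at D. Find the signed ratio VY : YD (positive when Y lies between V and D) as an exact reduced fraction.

VY:YD = 1/2

Set V = (0, 0), N = (1, 0), X = (0, 1), F = (2, 1); any affine frame gives the same invariant.
1. Y is the centroid of triangle XNF ⇒ Y = (1, 2/3)
line VY meets NF at D = (3, 2)
Y = V + t·(D−V) with t = 1/3, so VY:YD = 1/3:2/3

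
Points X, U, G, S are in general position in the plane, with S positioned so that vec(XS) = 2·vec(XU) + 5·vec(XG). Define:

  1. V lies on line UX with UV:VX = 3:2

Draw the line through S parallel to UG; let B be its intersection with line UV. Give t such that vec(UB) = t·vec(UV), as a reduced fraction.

Set X = (0, 0), U = (1, 0), G = (0, 1), S = (2, 5); any affine frame gives the same invariant.
1. V lies on line UX with UV:VX = 3:2 ⇒ V = (2/5, 0)
through S parallel to UG: direction (-1, 1); meets UV at B = (7, 0)
B = U + t·(V−U) with t = -10

t = -10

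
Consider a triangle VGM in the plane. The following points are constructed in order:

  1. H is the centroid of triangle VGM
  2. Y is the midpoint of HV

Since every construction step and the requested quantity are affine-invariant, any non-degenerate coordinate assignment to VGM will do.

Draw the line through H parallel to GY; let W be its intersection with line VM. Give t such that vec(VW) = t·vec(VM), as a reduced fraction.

Choose coordinates V = (0, 0), G = (1, 0), M = (0, 1).
1. H is the centroid of triangle VGM ⇒ H = (1/3, 1/3)
2. Y is the midpoint of HV ⇒ Y = (1/6, 1/6)
through H parallel to GY: direction (-5/6, 1/6); meets VM at W = (0, 2/5)
W = V + t·(M−V) with t = 2/5

t = 2/5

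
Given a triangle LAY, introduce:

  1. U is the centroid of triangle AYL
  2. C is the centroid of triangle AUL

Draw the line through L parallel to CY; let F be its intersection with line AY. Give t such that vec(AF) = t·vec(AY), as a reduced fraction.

t = 2

Assign L = (0, 0), A = (1, 0), Y = (0, 1) — the answer is frame-independent, so this choice is without loss of generality.
1. U is the centroid of triangle AYL ⇒ U = (1/3, 1/3)
2. C is the centroid of triangle AUL ⇒ C = (4/9, 1/9)
through L parallel to CY: direction (-4/9, 8/9); meets AY at F = (-1, 2)
F = A + t·(Y−A) with t = 2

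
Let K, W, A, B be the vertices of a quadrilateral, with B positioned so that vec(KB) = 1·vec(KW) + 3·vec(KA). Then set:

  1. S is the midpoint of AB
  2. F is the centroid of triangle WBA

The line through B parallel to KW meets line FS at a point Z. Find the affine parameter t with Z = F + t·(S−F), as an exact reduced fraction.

Work in coordinates with K = (0, 0), W = (1, 0), A = (0, 1), B = (1, 3).
1. S is the midpoint of AB ⇒ S = (1/2, 2)
2. F is the centroid of triangle WBA ⇒ F = (2/3, 4/3)
through B parallel to KW: direction (1, 0); meets FS at Z = (1/4, 3)
Z = F + t·(S−F) with t = 5/2

t = 5/2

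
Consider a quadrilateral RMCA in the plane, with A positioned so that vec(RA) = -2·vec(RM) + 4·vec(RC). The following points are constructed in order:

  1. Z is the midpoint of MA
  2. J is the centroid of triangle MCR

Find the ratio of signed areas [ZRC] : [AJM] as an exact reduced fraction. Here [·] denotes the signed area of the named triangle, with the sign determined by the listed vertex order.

Set R = (0, 0), M = (1, 0), C = (0, 1), A = (-2, 4); any affine frame gives the same invariant.
1. Z is the midpoint of MA ⇒ Z = (-1/2, 2)
2. J is the centroid of triangle MCR ⇒ J = (1/3, 1/3)
2·[ZRC] = 1/2, 2·[AJM] = 5/3
[ZRC]:[AJM] = 1/2:5/3 = 3/10

[ZRC]:[AJM] = 3/10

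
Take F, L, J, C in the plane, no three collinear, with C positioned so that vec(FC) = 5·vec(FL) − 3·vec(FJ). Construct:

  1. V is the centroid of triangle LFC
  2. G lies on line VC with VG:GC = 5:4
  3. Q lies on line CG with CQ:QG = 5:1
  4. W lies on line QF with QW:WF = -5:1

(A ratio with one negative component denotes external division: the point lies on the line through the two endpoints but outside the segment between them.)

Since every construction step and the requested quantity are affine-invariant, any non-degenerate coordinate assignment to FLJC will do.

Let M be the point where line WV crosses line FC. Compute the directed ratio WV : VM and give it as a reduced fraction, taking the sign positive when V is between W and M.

Set F = (0, 0), L = (1, 0), J = (0, 1), C = (5, -3); any affine frame gives the same invariant.
1. V is the centroid of triangle LFC ⇒ V = (2, -1)
2. G lies on line VC with VG:GC = 5:4 ⇒ G = (11/3, -19/9)
3. Q lies on line CG with CQ:QG = 5:1 ⇒ Q = (35/9, -61/27)
4. W lies on line QF with QW:WF = -5:1 ⇒ W = (-35/36, 61/108)
line WV meets FC at M = (-85/118, 51/118)
V = W + t·(M−W) with t = 59/5, so WV:VM = 59/5:-54/5

WV:VM = -59/54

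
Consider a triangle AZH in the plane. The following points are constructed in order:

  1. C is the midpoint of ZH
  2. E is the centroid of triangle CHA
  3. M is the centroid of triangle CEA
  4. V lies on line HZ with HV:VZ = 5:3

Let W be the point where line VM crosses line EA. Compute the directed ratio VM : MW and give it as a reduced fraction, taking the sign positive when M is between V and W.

VM:MW = 7/2

Assign A = (0, 0), Z = (1, 0), H = (0, 1) — the answer is frame-independent, so this choice is without loss of generality.
1. C is the midpoint of ZH ⇒ C = (1/2, 1/2)
2. E is the centroid of triangle CHA ⇒ E = (1/6, 1/2)
3. M is the centroid of triangle CEA ⇒ M = (2/9, 1/3)
4. V lies on line HZ with HV:VZ = 5:3 ⇒ V = (5/8, 3/8)
line VM meets EA at W = (3/28, 9/28)
M = V + t·(W−V) with t = 7/9, so VM:MW = 7/9:2/9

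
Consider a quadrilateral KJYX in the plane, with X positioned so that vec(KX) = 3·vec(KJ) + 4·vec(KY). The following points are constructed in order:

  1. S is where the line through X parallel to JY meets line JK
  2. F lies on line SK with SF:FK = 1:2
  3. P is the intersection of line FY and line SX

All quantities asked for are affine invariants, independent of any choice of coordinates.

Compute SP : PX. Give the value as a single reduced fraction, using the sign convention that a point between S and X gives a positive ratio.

SP:PX = -7/51

Assign K = (0, 0), J = (1, 0), Y = (0, 1), X = (3, 4) — the answer is frame-independent, so this choice is without loss of generality.
1. S is where the line through X parallel to JY meets line JK ⇒ S = (7, 0)
2. F lies on line SK with SF:FK = 1:2 ⇒ F = (14/3, 0)
3. P is the intersection of line FY and line SX ⇒ P = (84/11, -7/11)
P = S + t·(X−S) with t = -7/44, so SP:PX = t:(1−t) = -7/44:51/44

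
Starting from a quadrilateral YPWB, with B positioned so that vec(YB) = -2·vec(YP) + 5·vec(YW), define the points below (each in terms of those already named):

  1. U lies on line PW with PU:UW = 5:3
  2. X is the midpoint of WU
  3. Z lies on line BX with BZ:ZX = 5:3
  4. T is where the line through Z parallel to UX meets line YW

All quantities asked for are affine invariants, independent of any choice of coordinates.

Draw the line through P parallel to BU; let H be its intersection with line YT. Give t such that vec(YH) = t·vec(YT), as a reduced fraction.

t = 20/19

Assign Y = (0, 0), P = (1, 0), W = (0, 1), B = (-2, 5) — the answer is frame-independent, so this choice is without loss of generality.
1. U lies on line PW with PU:UW = 5:3 ⇒ U = (3/8, 5/8)
2. X is the midpoint of WU ⇒ X = (3/16, 13/16)
3. Z lies on line BX with BZ:ZX = 5:3 ⇒ Z = (-81/128, 305/128)
4. T is where the line through Z parallel to UX meets line YW ⇒ T = (0, 7/4)
through P parallel to BU: direction (19/8, -35/8); meets YT at H = (0, 35/19)
H = Y + t·(T−Y) with t = 20/19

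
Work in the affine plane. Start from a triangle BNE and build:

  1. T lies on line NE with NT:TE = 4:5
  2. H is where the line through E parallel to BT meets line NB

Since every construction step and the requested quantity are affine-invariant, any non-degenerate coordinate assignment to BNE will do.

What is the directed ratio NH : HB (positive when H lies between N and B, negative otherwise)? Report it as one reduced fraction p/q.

NH:HB = -9/5

Set B = (0, 0), N = (1, 0), E = (0, 1); any affine frame gives the same invariant.
1. T lies on line NE with NT:TE = 4:5 ⇒ T = (5/9, 4/9)
2. H is where the line through E parallel to BT meets line NB ⇒ H = (-5/4, 0)
H = N + t·(B−N) with t = 9/4, so NH:HB = t:(1−t) = 9/4:-5/4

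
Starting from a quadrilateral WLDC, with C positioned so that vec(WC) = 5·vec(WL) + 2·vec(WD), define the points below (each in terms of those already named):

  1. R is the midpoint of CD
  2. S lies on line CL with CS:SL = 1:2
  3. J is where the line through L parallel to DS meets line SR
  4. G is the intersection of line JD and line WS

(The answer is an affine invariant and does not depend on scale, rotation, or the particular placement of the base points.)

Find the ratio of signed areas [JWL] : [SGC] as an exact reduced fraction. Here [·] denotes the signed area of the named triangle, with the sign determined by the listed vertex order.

[JWL]:[SGC] = -37/12

Choose coordinates W = (0, 0), L = (1, 0), D = (0, 1), C = (5, 2).
1. R is the midpoint of CD ⇒ R = (5/2, 3/2)
2. S lies on line CL with CS:SL = 1:2 ⇒ S = (11/3, 4/3)
3. J is where the line through L parallel to DS meets line SR ⇒ J = (25/3, 2/3)
4. G is the intersection of line JD and line WS ⇒ G = (275/111, 100/111)
2·[JWL] = 2/3, 2·[SGC] = -8/37
[JWL]:[SGC] = 2/3:-8/37 = -37/12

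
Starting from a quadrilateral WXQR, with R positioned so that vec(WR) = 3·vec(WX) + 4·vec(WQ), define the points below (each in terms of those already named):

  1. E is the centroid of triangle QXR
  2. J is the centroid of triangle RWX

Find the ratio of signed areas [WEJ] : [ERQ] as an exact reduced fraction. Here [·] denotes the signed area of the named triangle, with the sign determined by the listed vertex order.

[WEJ]:[ERQ] = -2/9

Choose coordinates W = (0, 0), X = (1, 0), Q = (0, 1), R = (3, 4).
1. E is the centroid of triangle QXR ⇒ E = (4/3, 5/3)
2. J is the centroid of triangle RWX ⇒ J = (4/3, 4/3)
2·[WEJ] = -4/9, 2·[ERQ] = 2
[WEJ]:[ERQ] = -4/9:2 = -2/9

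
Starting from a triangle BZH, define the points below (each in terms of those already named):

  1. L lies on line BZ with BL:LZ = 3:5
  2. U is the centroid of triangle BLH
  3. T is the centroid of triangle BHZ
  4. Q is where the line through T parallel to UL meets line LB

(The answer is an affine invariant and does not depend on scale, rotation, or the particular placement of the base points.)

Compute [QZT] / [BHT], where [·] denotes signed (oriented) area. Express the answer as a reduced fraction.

Assign B = (0, 0), Z = (1, 0), H = (0, 1) — the answer is frame-independent, so this choice is without loss of generality.
1. L lies on line BZ with BL:LZ = 3:5 ⇒ L = (3/8, 0)
2. U is the centroid of triangle BLH ⇒ U = (1/8, 1/3)
3. T is the centroid of triangle BHZ ⇒ T = (1/3, 1/3)
4. Q is where the line through T parallel to UL meets line LB ⇒ Q = (7/12, 0)
2·[QZT] = 5/36, 2·[BHT] = -1/3
[QZT]:[BHT] = 5/36:-1/3 = -5/12

[QZT]:[BHT] = -5/12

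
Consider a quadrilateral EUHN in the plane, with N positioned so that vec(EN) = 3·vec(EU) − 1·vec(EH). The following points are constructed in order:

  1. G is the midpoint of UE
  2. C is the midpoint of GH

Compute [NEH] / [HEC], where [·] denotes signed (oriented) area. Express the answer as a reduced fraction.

[NEH]:[HEC] = -12

Set E = (0, 0), U = (1, 0), H = (0, 1), N = (3, -1); any affine frame gives the same invariant.
1. G is the midpoint of UE ⇒ G = (1/2, 0)
2. C is the midpoint of GH ⇒ C = (1/4, 1/2)
2·[NEH] = -3, 2·[HEC] = 1/4
[NEH]:[HEC] = -3:1/4 = -12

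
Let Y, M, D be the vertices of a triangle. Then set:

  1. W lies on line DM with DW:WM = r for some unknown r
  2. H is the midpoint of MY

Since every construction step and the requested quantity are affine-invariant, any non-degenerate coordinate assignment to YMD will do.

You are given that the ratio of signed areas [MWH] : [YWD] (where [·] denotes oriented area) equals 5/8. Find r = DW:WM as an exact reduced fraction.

r = 4/5

Choose coordinates Y = (0, 0), M = (1, 0), D = (0, 1).
1. With DW:WM = r, write λ = r/(r+1) so W = D + λ·(M−D); W is affine-linear in λ
2. H is the midpoint of MY ⇒ H = (1/2, 0)
Every point depending on W is an affine combination of W and λ-independent points, so each such coordinate is linear in λ; the λ² term in each signed area is a multiple of (M−D)×(M−D) = 0, so 2·[MWH] and 2·[YWD] are each linear in λ. Evaluating at λ=0 and λ=1:
  2·[MWH] = -1/2·λ + 1/2,   2·[YWD] = λ
So [MWH]:[YWD] = (-1/2·λ + 1/2) / (λ). Setting this equal to 5/8:
  -1/2·λ + 1/2 = 5/8·(λ)  ⇒  λ = 4/9
Then r = λ/(1−λ) = (4/9)/(5/9) = 4/5. Check: with r = 4/5, W = (4/9, 5/9) and [MWH]:[YWD] = 5/8 as required.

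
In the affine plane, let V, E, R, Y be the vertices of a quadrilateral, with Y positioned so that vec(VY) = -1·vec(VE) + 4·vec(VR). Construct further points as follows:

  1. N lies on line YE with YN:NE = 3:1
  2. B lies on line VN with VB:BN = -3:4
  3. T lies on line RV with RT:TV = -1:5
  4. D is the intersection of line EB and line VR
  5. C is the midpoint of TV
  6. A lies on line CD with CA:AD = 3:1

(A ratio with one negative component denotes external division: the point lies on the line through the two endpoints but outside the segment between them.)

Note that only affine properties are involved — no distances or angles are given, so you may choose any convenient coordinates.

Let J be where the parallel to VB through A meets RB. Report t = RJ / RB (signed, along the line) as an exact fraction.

Assign V = (0, 0), E = (1, 0), R = (0, 1), Y = (-1, 4) — the answer is frame-independent, so this choice is without loss of generality.
1. N lies on line YE with YN:NE = 3:1 ⇒ N = (1/2, 1)
2. B lies on line VN with VB:BN = -3:4 ⇒ B = (-3/2, -3)
3. T lies on line RV with RT:TV = -1:5 ⇒ T = (0, 5/4)
4. D is the intersection of line EB and line VR ⇒ D = (0, -6/5)
5. C is the midpoint of TV ⇒ C = (0, 5/8)
6. A lies on line CD with CA:AD = 3:1 ⇒ A = (0, -119/160)
through A parallel to VB: direction (-3/2, -3); meets RB at J = (-837/320, -239/40)
J = R + t·(B−R) with t = 279/160

t = 279/160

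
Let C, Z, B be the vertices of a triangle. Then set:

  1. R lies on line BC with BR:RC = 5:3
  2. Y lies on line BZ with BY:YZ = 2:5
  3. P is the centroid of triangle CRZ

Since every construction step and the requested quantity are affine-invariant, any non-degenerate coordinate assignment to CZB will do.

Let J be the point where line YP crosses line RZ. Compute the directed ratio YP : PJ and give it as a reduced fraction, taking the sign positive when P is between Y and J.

YP:PJ = -32/7

Work in coordinates with C = (0, 0), Z = (1, 0), B = (0, 1).
1. R lies on line BC with BR:RC = 5:3 ⇒ R = (0, 3/8)
2. Y lies on line BZ with BY:YZ = 2:5 ⇒ Y = (2/7, 5/7)
3. P is the centroid of triangle CRZ ⇒ P = (1/3, 1/8)
line YP meets RZ at J = (31/96, 65/256)
P = Y + t·(J−Y) with t = 32/25, so YP:PJ = 32/25:-7/25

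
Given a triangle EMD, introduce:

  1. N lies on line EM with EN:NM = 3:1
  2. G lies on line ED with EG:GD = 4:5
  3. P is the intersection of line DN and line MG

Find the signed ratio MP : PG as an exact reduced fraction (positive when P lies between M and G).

MP:PG = 3/5

Choose coordinates E = (0, 0), M = (1, 0), D = (0, 1).
1. N lies on line EM with EN:NM = 3:1 ⇒ N = (3/4, 0)
2. G lies on line ED with EG:GD = 4:5 ⇒ G = (0, 4/9)
3. P is the intersection of line DN and line MG ⇒ P = (5/8, 1/6)
P = M + t·(G−M) with t = 3/8, so MP:PG = t:(1−t) = 3/8:5/8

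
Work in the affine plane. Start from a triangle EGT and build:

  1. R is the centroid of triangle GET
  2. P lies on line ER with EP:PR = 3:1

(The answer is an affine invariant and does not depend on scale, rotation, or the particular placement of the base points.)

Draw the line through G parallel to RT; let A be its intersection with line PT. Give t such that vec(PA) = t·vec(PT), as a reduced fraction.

Choose coordinates E = (0, 0), G = (1, 0), T = (0, 1).
1. R is the centroid of triangle GET ⇒ R = (1/3, 1/3)
2. P lies on line ER with EP:PR = 3:1 ⇒ P = (1/4, 1/4)
through G parallel to RT: direction (-1/3, 2/3); meets PT at A = (-1, 4)
A = P + t·(T−P) with t = 5

t = 5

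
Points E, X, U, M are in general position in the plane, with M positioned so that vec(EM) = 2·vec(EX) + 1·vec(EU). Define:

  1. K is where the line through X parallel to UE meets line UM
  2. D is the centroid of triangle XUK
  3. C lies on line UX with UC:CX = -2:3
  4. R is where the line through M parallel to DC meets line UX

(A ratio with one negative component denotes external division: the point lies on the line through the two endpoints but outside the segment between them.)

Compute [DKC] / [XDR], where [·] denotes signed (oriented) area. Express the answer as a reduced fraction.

Choose coordinates E = (0, 0), X = (1, 0), U = (0, 1), M = (2, 1).
1. K is where the line through X parallel to UE meets line UM ⇒ K = (1, 1)
2. D is the centroid of triangle XUK ⇒ D = (2/3, 2/3)
3. C lies on line UX with UC:CX = -2:3 ⇒ C = (-2, 3)
4. R is where the line through M parallel to DC meets line UX ⇒ R = (-14, 15)
2·[DKC] = 5/3, 2·[XDR] = 5
[DKC]:[XDR] = 5/3:5 = 1/3

[DKC]:[XDR] = 1/3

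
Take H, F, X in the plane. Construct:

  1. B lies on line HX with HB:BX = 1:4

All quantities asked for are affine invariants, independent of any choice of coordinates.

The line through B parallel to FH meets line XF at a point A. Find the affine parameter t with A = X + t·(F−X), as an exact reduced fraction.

t = 4/5

Choose coordinates H = (0, 0), F = (1, 0), X = (0, 1).
1. B lies on line HX with HB:BX = 1:4 ⇒ B = (0, 1/5)
through B parallel to FH: direction (-1, 0); meets XF at A = (4/5, 1/5)
A = X + t·(F−X) with t = 4/5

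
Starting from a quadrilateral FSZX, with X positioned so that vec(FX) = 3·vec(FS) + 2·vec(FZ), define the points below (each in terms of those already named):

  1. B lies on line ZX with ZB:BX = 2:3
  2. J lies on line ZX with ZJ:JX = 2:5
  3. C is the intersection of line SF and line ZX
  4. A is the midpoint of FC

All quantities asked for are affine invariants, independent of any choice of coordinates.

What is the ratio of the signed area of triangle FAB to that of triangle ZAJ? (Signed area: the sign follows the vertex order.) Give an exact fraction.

[FAB]:[ZAJ] = -49/10

Choose coordinates F = (0, 0), S = (1, 0), Z = (0, 1), X = (3, 2).
1. B lies on line ZX with ZB:BX = 2:3 ⇒ B = (6/5, 7/5)
2. J lies on line ZX with ZJ:JX = 2:5 ⇒ J = (6/7, 9/7)
3. C is the intersection of line SF and line ZX ⇒ C = (-3, 0)
4. A is the midpoint of FC ⇒ A = (-3/2, 0)
2·[FAB] = -21/10, 2·[ZAJ] = 3/7
[FAB]:[ZAJ] = -21/10:3/7 = -49/10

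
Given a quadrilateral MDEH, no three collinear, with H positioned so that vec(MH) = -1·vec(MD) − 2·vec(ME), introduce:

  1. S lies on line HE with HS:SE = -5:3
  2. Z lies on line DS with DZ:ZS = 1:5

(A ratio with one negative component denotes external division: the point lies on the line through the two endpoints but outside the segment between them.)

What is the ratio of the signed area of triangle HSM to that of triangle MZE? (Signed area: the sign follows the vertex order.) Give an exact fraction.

Assign M = (0, 0), D = (1, 0), E = (0, 1), H = (-1, -2) — the answer is frame-independent, so this choice is without loss of generality.
1. S lies on line HE with HS:SE = -5:3 ⇒ S = (3/2, 11/2)
2. Z lies on line DS with DZ:ZS = 1:5 ⇒ Z = (13/12, 11/12)
2·[HSM] = -5/2, 2·[MZE] = 13/12
[HSM]:[MZE] = -5/2:13/12 = -30/13

[HSM]:[MZE] = -30/13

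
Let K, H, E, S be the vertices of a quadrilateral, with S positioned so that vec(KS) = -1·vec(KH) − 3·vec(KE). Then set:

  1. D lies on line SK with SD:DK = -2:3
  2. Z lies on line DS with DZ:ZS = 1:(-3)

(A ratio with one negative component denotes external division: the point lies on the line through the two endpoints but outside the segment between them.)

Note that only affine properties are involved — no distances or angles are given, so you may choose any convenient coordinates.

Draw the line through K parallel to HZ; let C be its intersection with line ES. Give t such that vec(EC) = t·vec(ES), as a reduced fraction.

Assign K = (0, 0), H = (1, 0), E = (0, 1), S = (-1, -3) — the answer is frame-independent, so this choice is without loss of generality.
1. D lies on line SK with SD:DK = -2:3 ⇒ D = (-3, -9)
2. Z lies on line DS with DZ:ZS = 1:(-3) ⇒ Z = (-4, -12)
through K parallel to HZ: direction (-5, -12); meets ES at C = (-5/8, -3/2)
C = E + t·(S−E) with t = 5/8

t = 5/8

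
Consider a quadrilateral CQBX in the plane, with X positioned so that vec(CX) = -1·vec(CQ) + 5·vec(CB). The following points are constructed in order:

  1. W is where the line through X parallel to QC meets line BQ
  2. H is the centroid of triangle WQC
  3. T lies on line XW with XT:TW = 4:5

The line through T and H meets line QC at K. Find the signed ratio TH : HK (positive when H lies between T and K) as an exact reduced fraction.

Set C = (0, 0), Q = (1, 0), B = (0, 1), X = (-1, 5); any affine frame gives the same invariant.
1. W is where the line through X parallel to QC meets line BQ ⇒ W = (-4, 5)
2. H is the centroid of triangle WQC ⇒ H = (-1, 5/3)
3. T lies on line XW with XT:TW = 4:5 ⇒ T = (-7/3, 5)
line TH meets QC at K = (-1/3, 0)
H = T + t·(K−T) with t = 2/3, so TH:HK = 2/3:1/3

TH:HK = 2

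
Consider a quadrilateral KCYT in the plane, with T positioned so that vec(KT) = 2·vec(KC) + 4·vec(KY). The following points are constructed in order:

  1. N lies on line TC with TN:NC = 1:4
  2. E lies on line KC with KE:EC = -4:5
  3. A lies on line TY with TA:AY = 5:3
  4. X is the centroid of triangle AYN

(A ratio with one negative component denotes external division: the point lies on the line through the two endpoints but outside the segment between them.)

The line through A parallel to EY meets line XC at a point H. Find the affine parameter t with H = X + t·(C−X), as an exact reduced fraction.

t = -2/103

Assign K = (0, 0), C = (1, 0), Y = (0, 1), T = (2, 4) — the answer is frame-independent, so this choice is without loss of generality.
1. N lies on line TC with TN:NC = 1:4 ⇒ N = (9/5, 16/5)
2. E lies on line KC with KE:EC = -4:5 ⇒ E = (-4, 0)
3. A lies on line TY with TA:AY = 5:3 ⇒ A = (3/4, 17/8)
4. X is the centroid of triangle AYN ⇒ X = (17/20, 253/120)
through A parallel to EY: direction (4, 1); meets XC at H = (349/412, 1771/824)
H = X + t·(C−X) with t = -2/103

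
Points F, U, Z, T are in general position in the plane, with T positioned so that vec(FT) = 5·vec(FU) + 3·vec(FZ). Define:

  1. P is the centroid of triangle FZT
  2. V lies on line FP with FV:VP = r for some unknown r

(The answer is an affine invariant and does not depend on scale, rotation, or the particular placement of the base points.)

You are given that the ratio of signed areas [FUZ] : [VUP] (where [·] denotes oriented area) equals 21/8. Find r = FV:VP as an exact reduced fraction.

r = 5/2

Choose coordinates F = (0, 0), U = (1, 0), Z = (0, 1), T = (5, 3).
1. P is the centroid of triangle FZT ⇒ P = (5/3, 4/3)
2. With FV:VP = r, write λ = r/(r+1) so V = F + λ·(P−F); V is affine-linear in λ
Every point depending on V is an affine combination of V and λ-independent points, so each such coordinate is linear in λ; the λ² term in each signed area is a multiple of (P−F)×(P−F) = 0, so 2·[FUZ] and 2·[VUP] are each linear in λ. Evaluating at λ=0 and λ=1:
  2·[FUZ] = 1,   2·[VUP] = -4/3·λ + 4/3
So [FUZ]:[VUP] = (1) / (-4/3·λ + 4/3). Setting this equal to 21/8:
  1 = 21/8·(-4/3·λ + 4/3)  ⇒  λ = 5/7
Then r = λ/(1−λ) = (5/7)/(2/7) = 5/2. Check: with r = 5/2, V = (25/21, 20/21) and [FUZ]:[VUP] = 21/8 as required.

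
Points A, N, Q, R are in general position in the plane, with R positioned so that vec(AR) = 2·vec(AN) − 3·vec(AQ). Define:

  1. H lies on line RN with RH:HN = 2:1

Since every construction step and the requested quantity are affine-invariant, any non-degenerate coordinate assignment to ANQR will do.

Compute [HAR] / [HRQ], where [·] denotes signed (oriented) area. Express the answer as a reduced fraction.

Choose coordinates A = (0, 0), N = (1, 0), Q = (0, 1), R = (2, -3).
1. H lies on line RN with RH:HN = 2:1 ⇒ H = (4/3, -1)
2·[HAR] = 2, 2·[HRQ] = -4/3
[HAR]:[HRQ] = 2:-4/3 = -3/2

[HAR]:[HRQ] = -3/2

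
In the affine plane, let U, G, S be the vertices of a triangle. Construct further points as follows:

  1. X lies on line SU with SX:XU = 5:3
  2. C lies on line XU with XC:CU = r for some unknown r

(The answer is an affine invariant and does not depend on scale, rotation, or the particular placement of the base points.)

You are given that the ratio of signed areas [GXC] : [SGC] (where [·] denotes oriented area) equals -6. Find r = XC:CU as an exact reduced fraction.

r = -2/3

Assign U = (0, 0), G = (1, 0), S = (0, 1) — the answer is frame-independent, so this choice is without loss of generality.
1. X lies on line SU with SX:XU = 5:3 ⇒ X = (0, 3/8)
2. With XC:CU = r, write λ = r/(r+1) so C = X + λ·(U−X); C is affine-linear in λ
Every point depending on C is an affine combination of C and λ-independent points, so each such coordinate is linear in λ; the λ² term in each signed area is a multiple of (U−X)×(U−X) = 0, so 2·[GXC] and 2·[SGC] are each linear in λ. Evaluating at λ=0 and λ=1:
  2·[GXC] = 3/8·λ,   2·[SGC] = -3/8·λ − 5/8
So [GXC]:[SGC] = (3/8·λ) / (-3/8·λ − 5/8). Setting this equal to -6:
  3/8·λ = -6·(-3/8·λ − 5/8)  ⇒  λ = -2
Then r = λ/(1−λ) = (-2)/(3) = -2/3. Check: with r = -2/3, C = (0, 9/8) and [GXC]:[SGC] = -6 as required.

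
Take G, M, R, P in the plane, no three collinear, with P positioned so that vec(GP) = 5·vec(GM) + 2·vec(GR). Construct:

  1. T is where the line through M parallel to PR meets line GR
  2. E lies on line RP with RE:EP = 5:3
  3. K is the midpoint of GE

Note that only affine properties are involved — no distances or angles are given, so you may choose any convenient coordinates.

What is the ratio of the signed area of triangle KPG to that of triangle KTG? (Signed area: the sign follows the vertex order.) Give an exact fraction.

[KPG]:[KTG] = 3

Work in coordinates with G = (0, 0), M = (1, 0), R = (0, 1), P = (5, 2).
1. T is where the line through M parallel to PR meets line GR ⇒ T = (0, -1/5)
2. E lies on line RP with RE:EP = 5:3 ⇒ E = (25/8, 13/8)
3. K is the midpoint of GE ⇒ K = (25/16, 13/16)
2·[KPG] = -15/16, 2·[KTG] = -5/16
[KPG]:[KTG] = -15/16:-5/16 = 3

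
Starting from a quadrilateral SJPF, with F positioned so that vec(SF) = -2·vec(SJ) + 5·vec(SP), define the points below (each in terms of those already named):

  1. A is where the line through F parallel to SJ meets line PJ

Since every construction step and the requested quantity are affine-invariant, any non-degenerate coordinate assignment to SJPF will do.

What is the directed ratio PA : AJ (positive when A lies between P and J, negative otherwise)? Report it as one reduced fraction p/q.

Work in coordinates with S = (0, 0), J = (1, 0), P = (0, 1), F = (-2, 5).
1. A is where the line through F parallel to SJ meets line PJ ⇒ A = (-4, 5)
A = P + t·(J−P) with t = -4, so PA:AJ = t:(1−t) = -4:5

PA:AJ = -4/5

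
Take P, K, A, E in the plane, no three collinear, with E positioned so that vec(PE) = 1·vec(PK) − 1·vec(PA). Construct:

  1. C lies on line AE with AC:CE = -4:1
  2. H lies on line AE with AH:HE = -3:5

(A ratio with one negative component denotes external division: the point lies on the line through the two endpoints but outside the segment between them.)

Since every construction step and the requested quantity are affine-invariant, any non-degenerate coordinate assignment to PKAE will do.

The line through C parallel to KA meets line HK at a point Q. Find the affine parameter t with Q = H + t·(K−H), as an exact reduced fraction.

Work in coordinates with P = (0, 0), K = (1, 0), A = (0, 1), E = (1, -1).
1. C lies on line AE with AC:CE = -4:1 ⇒ C = (4/3, -5/3)
2. H lies on line AE with AH:HE = -3:5 ⇒ H = (-3/2, 4)
through C parallel to KA: direction (-1, 1); meets HK at Q = (29/9, -32/9)
Q = H + t·(K−H) with t = 17/9

t = 17/9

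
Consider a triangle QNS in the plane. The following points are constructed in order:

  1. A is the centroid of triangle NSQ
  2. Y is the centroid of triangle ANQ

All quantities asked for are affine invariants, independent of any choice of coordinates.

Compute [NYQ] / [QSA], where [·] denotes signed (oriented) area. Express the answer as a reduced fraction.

Assign Q = (0, 0), N = (1, 0), S = (0, 1) — the answer is frame-independent, so this choice is without loss of generality.
1. A is the centroid of triangle NSQ ⇒ A = (1/3, 1/3)
2. Y is the centroid of triangle ANQ ⇒ Y = (4/9, 1/9)
2·[NYQ] = 1/9, 2·[QSA] = -1/3
[NYQ]:[QSA] = 1/9:-1/3 = -1/3

[NYQ]:[QSA] = -1/3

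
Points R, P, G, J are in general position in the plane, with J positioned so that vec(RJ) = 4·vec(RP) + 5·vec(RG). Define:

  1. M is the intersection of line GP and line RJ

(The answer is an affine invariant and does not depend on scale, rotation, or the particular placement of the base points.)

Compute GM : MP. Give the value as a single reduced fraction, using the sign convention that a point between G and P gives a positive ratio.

Set R = (0, 0), P = (1, 0), G = (0, 1), J = (4, 5); any affine frame gives the same invariant.
1. M is the intersection of line GP and line RJ ⇒ M = (4/9, 5/9)
M = G + t·(P−G) with t = 4/9, so GM:MP = t:(1−t) = 4/9:5/9

GM:MP = 4/5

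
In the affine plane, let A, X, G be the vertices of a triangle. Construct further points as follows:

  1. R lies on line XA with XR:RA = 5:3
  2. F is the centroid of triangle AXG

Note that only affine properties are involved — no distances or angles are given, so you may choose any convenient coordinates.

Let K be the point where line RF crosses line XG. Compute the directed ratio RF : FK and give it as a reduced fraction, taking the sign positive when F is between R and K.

Choose coordinates A = (0, 0), X = (1, 0), G = (0, 1).
1. R lies on line XA with XR:RA = 5:3 ⇒ R = (3/8, 0)
2. F is the centroid of triangle AXG ⇒ F = (1/3, 1/3)
line RF meets XG at K = (2/7, 5/7)
F = R + t·(K−R) with t = 7/15, so RF:FK = 7/15:8/15

RF:FK = 7/8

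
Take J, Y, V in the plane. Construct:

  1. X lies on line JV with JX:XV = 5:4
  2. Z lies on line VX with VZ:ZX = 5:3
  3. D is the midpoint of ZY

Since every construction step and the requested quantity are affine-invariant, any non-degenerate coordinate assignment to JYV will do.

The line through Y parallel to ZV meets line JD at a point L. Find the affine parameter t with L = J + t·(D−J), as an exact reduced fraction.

Choose coordinates J = (0, 0), Y = (1, 0), V = (0, 1).
1. X lies on line JV with JX:XV = 5:4 ⇒ X = (0, 5/9)
2. Z lies on line VX with VZ:ZX = 5:3 ⇒ Z = (0, 13/18)
3. D is the midpoint of ZY ⇒ D = (1/2, 13/36)
through Y parallel to ZV: direction (0, 5/18); meets JD at L = (1, 13/18)
L = J + t·(D−J) with t = 2

t = 2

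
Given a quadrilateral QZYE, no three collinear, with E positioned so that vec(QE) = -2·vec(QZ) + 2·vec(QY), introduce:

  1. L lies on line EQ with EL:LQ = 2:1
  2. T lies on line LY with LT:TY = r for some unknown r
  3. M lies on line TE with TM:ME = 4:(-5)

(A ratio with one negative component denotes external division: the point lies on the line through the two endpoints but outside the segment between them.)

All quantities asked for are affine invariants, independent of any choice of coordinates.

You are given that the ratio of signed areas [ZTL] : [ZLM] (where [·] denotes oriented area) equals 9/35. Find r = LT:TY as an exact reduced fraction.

r = 3/2

Choose coordinates Q = (0, 0), Z = (1, 0), Y = (0, 1), E = (-2, 2).
1. L lies on line EQ with EL:LQ = 2:1 ⇒ L = (-2/3, 2/3)
2. With LT:TY = r, write λ = r/(r+1) so T = L + λ·(Y−L); T is affine-linear in λ
3. M lies on line TE with TM:ME = 4:(-5) ⇒ M is an affine combination of earlier points and hence also affine-linear in λ
Every point depending on T is an affine combination of T and λ-independent points, so each such coordinate is linear in λ; the λ² term in each signed area is a multiple of (Y−L)×(Y−L) = 0, so 2·[ZTL] and 2·[ZLM] are each linear in λ. Evaluating at λ=0 and λ=1:
  2·[ZTL] = λ,   2·[ZLM] = -5·λ + 16/3
So [ZTL]:[ZLM] = (λ) / (-5·λ + 16/3). Setting this equal to 9/35:
  λ = 9/35·(-5·λ + 16/3)  ⇒  λ = 3/5
Then r = λ/(1−λ) = (3/5)/(2/5) = 3/2. Check: with r = 3/2, T = (-4/15, 13/15) and [ZTL]:[ZLM] = 9/35 as required.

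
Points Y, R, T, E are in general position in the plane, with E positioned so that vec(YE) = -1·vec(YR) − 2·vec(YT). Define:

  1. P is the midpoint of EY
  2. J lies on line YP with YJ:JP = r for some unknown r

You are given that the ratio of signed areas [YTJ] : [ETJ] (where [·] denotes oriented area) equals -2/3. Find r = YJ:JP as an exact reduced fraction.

r = 4

Set Y = (0, 0), R = (1, 0), T = (0, 1), E = (-1, -2); any affine frame gives the same invariant.
1. P is the midpoint of EY ⇒ P = (-1/2, -1)
2. With YJ:JP = r, write λ = r/(r+1) so J = Y + λ·(P−Y); J is affine-linear in λ
Every point depending on J is an affine combination of J and λ-independent points, so each such coordinate is linear in λ; the λ² term in each signed area is a multiple of (P−Y)×(P−Y) = 0, so 2·[YTJ] and 2·[ETJ] are each linear in λ. Evaluating at λ=0 and λ=1:
  2·[YTJ] = 1/2·λ,   2·[ETJ] = 1/2·λ − 1
So [YTJ]:[ETJ] = (1/2·λ) / (1/2·λ − 1). Setting this equal to -2/3:
  1/2·λ = -2/3·(1/2·λ − 1)  ⇒  λ = 4/5
Then r = λ/(1−λ) = (4/5)/(1/5) = 4. Check: with r = 4, J = (-2/5, -4/5) and [YTJ]:[ETJ] = -2/3 as required.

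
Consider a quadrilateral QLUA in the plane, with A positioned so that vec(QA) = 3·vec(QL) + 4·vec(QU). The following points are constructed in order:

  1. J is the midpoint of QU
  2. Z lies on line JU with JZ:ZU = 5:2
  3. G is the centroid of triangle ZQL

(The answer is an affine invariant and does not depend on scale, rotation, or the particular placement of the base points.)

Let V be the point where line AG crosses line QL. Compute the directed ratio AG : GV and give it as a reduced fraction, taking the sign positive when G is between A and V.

AG:GV = 13

Assign Q = (0, 0), L = (1, 0), U = (0, 1), A = (3, 4) — the answer is frame-independent, so this choice is without loss of generality.
1. J is the midpoint of QU ⇒ J = (0, 1/2)
2. Z lies on line JU with JZ:ZU = 5:2 ⇒ Z = (0, 6/7)
3. G is the centroid of triangle ZQL ⇒ G = (1/3, 2/7)
line AG meets QL at V = (5/39, 0)
G = A + t·(V−A) with t = 13/14, so AG:GV = 13/14:1/14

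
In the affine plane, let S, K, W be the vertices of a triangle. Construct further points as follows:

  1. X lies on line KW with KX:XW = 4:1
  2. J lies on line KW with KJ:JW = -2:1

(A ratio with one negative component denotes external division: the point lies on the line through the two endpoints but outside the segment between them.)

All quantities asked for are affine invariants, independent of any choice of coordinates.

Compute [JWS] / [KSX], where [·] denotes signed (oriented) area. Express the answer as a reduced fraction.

[JWS]:[KSX] = 5/4

Work in coordinates with S = (0, 0), K = (1, 0), W = (0, 1).
1. X lies on line KW with KX:XW = 4:1 ⇒ X = (1/5, 4/5)
2. J lies on line KW with KJ:JW = -2:1 ⇒ J = (-1, 2)
2·[JWS] = -1, 2·[KSX] = -4/5
[JWS]:[KSX] = -1:-4/5 = 5/4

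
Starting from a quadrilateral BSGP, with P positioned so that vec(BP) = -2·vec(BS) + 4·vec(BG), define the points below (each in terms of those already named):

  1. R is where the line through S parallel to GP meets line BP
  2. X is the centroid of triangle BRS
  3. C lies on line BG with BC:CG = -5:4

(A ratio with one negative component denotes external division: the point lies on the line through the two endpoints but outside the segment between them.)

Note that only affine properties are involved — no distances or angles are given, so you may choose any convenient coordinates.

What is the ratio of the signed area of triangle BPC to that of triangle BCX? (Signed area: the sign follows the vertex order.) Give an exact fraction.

Set B = (0, 0), S = (1, 0), G = (0, 1), P = (-2, 4); any affine frame gives the same invariant.
1. R is where the line through S parallel to GP meets line BP ⇒ R = (-3, 6)
2. X is the centroid of triangle BRS ⇒ X = (-2/3, 2)
3. C lies on line BG with BC:CG = -5:4 ⇒ C = (0, 5)
2·[BPC] = -10, 2·[BCX] = 10/3
[BPC]:[BCX] = -10:10/3 = -3

[BPC]:[BCX] = -3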